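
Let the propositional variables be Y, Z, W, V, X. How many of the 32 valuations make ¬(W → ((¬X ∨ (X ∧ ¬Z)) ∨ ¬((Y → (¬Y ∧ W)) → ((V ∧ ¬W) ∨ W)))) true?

Initial set: {¬(W → ((¬X ∨ (X ∧ ¬Z)) ∨ ¬((Y → (¬Y ∧ W)) → ((V ∧ ¬W) ∨ W))))}.
¬(W → ((¬X ∨ (X ∧ ¬Z)) ∨ ¬((Y → (¬Y ∧ W)) → ((V ∧ ¬W) ∨ W)))): α-rule — add W, ¬((¬X ∨ (X ∧ ¬Z)) ∨ ¬((Y → (¬Y ∧ W)) → ((V ∧ ¬W) ∨ W))).
¬((¬X ∨ (X ∧ ¬Z)) ∨ ¬((Y → (¬Y ∧ W)) → ((V ∧ ¬W) ∨ W))): α-rule — add ¬(¬X ∨ (X ∧ ¬Z)), ¬¬((Y → (¬Y ∧ W)) → ((V ∧ ¬W) ∨ W)).
¬(¬X ∨ (X ∧ ¬Z)): α-rule — add ¬¬X, ¬(X ∧ ¬Z).
¬¬((Y → (¬Y ∧ W)) → ((V ∧ ¬W) ∨ W)): β-rule — branch into ¬(Y → (¬Y ∧ W))  //  ((V ∧ ¬W) ∨ W).
  branch 1 (add ¬(Y → (¬Y ∧ W))):
    ¬(Y → (¬Y ∧ W)): α-rule — add Y, ¬(¬Y ∧ W).
    ¬(X ∧ ¬Z): β-rule — branch into ¬X  //  ¬¬Z.
      branch 1.1 (add ¬X):
        × closes — contains both X and ¬X.
      branch 1.2 (add ¬¬Z):
        ¬(¬Y ∧ W): β-rule — branch into ¬¬Y  //  ¬W.
          branch 1.2.1 (add ¬¬Y):
            ○ open, literals {W=1, X=1, Y=1, Z=1}.
          branch 1.2.2 (add ¬W):
            × closes — contains both W and ¬W.
  branch 2 (add ((V ∧ ¬W) ∨ W)):
    ¬(X ∧ ¬Z): β-rule — branch into ¬X  //  ¬¬Z.
      branch 2.1 (add ¬X):
        × closes — contains both X and ¬X.
      branch 2.2 (add ¬¬Z):
        ((V ∧ ¬W) ∨ W): β-rule — branch into (V ∧ ¬W)  //  W.
          branch 2.2.1 (add (V ∧ ¬W)):
            (V ∧ ¬W): α-rule — add V, ¬W.
            × closes — contains both W and ¬W.
          branch 2.2.2 (add W):
            ○ open, literals {W=1, X=1, Z=1}.
4 branches closed, 2 open.
Each open branch fixes some atoms; the unmentioned ones are free. Counting distinct full assignments: branch {W=1, X=1, Y=1, Z=1} (V) contributes 2 new; branch {W=1, X=1, Z=1} (Y, V) contributes 2 new. Total: 4.

4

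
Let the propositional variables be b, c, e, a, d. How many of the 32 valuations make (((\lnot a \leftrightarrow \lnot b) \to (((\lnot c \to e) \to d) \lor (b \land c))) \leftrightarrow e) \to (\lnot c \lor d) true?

28

Initial set: {T ((((\lnot a \leftrightarrow \lnot b) \to (((\lnot c \to e) \to d) \lor (b \land c))) \leftrightarrow e) \to (\lnot c \lor d))}.
T ((((\lnot a \leftrightarrow \lnot b) \to (((\lnot c \to e) \to d) \lor (b \land c))) \leftrightarrow e) \to (\lnot c \lor d)): β-rule — branch into F (((\lnot a \leftrightarrow \lnot b) \to (((\lnot c \to e) \to d) \lor (b \land c))) \leftrightarrow e)  //  T (\lnot c \lor d).
  branch 1 (add F (((\lnot a \leftrightarrow \lnot b) \to (((\lnot c \to e) \to d) \lor (b \land c))) \leftrightarrow e)):
    F (((\lnot a \leftrightarrow \lnot b) \to (((\lnot c \to e) \to d) \lor (b \land c))) \leftrightarrow e): β-rule — branch into T ((\lnot a \leftrightarrow \lnot b) \to (((\lnot c \to e) \to d) \lor (b \land c))), F e  //  F ((\lnot a \leftrightarrow \lnot b) \to (((\lnot c \to e) \to d) \lor (b \land c))), T e.
      branch 1.1 (add T ((\lnot a \leftrightarrow \lnot b) \to (((\lnot c \to e) \to d) \lor (b \land c))), F e):
        T ((\lnot a \leftrightarrow \lnot b) \to (((\lnot c \to e) \to d) \lor (b \land c))): β-rule — branch into F (\lnot a \leftrightarrow \lnot b)  //  T (((\lnot c \to e) \to d) \lor (b \land c)).
          branch 1.1.1 (add F (\lnot a \leftrightarrow \lnot b)):
            F (\lnot a \leftrightarrow \lnot b): β-rule — branch into T \lnot a, F \lnot b  //  F \lnot a, T \lnot b.
              branch 1.1.1.1 (add T \lnot a, F \lnot b):
                ○ open, literals {a=false, b=true, e=false}.
              branch 1.1.1.2 (add F \lnot a, T \lnot b):
                ○ open, literals {a=true, b=false, e=false}.
          branch 1.1.2 (add T (((\lnot c \to e) \to d) \lor (b \land c))):
            T (((\lnot c \to e) \to d) \lor (b \land c)): β-rule — branch into T ((\lnot c \to e) \to d)  //  T (b \land c).
              branch 1.1.2.1 (add T ((\lnot c \to e) \to d)):
                T ((\lnot c \to e) \to d): β-rule — branch into F (\lnot c \to e)  //  T d.
                  branch 1.1.2.1.1 (add F (\lnot c \to e)):
                    F (\lnot c \to e): α-rule — add T \lnot c, F e.
                    ○ open, literals {c=false, e=false}.
                  branch 1.1.2.1.2 (add T d):
                    ○ open, literals {d=true, e=false}.
              branch 1.1.2.2 (add T (b \land c)):
                T (b \land c): α-rule — add T b, T c.
                ○ open, literals {b=true, c=true, e=false}.
      branch 1.2 (add F ((\lnot a \leftrightarrow \lnot b) \to (((\lnot c \to e) \to d) \lor (b \land c))), T e):
        F ((\lnot a \leftrightarrow \lnot b) \to (((\lnot c \to e) \to d) \lor (b \land c))): α-rule — add T (\lnot a \leftrightarrow \lnot b), F (((\lnot c \to e) \to d) \lor (b \land c)).
        F (((\lnot c \to e) \to d) \lor (b \land c)): α-rule — add F ((\lnot c \to e) \to d), F (b \land c).
        F ((\lnot c \to e) \to d): α-rule — add T (\lnot c \to e), F d.
        T (\lnot a \leftrightarrow \lnot b): β-rule — branch into T \lnot a, T \lnot b  //  F \lnot a, F \lnot b.
          branch 1.2.1 (add T \lnot a, T \lnot b):
            F (b \land c): β-rule — branch into F b  //  F c.
              branch 1.2.1.1 (add F b):
                T (\lnot c \to e): β-rule — branch into F \lnot c  //  T e.
                  branch 1.2.1.1.1 (add F \lnot c):
                    ○ open, literals {a=false, b=false, c=true, d=false, e=true}.
                  branch 1.2.1.1.2 (add T e):
                    ○ open, literals {a=false, b=false, d=false, e=true}.
              branch 1.2.1.2 (add F c):
                T (\lnot c \to e): β-rule — branch into F \lnot c  //  T e.
                  branch 1.2.1.2.1 (add F \lnot c):
                    × closes — contains both c and \lnot c.
                  branch 1.2.1.2.2 (add T e):
                    ○ open, literals {a=false, b=false, c=false, d=false, e=true}.
          branch 1.2.2 (add F \lnot a, F \lnot b):
            F (b \land c): β-rule — branch into F b  //  F c.
              branch 1.2.2.1 (add F b):
                × closes — contains both b and \lnot b.
              branch 1.2.2.2 (add F c):
                T (\lnot c \to e): β-rule — branch into F \lnot c  //  T e.
                  branch 1.2.2.2.1 (add F \lnot c):
                    × closes — contains both c and \lnot c.
                  branch 1.2.2.2.2 (add T e):
                    ○ open, literals {a=true, b=true, c=false, d=false, e=true}.
  branch 2 (add T (\lnot c \lor d)):
    T (\lnot c \lor d): β-rule — branch into T \lnot c  //  T d.
      branch 2.1 (add T \lnot c):
        ○ open, literals {c=false}.
      branch 2.2 (add T d):
        ○ open, literals {d=true}.
3 branches closed, 11 open.
Each open branch fixes some atoms; the unmentioned ones are free. Counting distinct full assignments: branch {a=false, b=true, e=false} (c, d) contributes 4 new; branch {a=true, b=false, e=false} (c, d) contributes 4 new; branch {c=false, e=false} (b, a, d) contributes 4 new; branch {d=true, e=false} (b, c, a) contributes 2 new; branch {b=true, c=true, e=false} (a, d) contributes 1 new; branch {a=false, b=false, c=true, d=false, e=true} (none free) contributes 1 new; branch {a=false, b=false, d=false, e=true} (c) contributes 1 new; branch {a=false, b=false, c=false, d=false, e=true} (none free) contributes 0 new; branch {a=true, b=true, c=false, d=false, e=true} (none free) contributes 1 new; branch {c=false} (b, e, a, d) contributes 6 new; branch {d=true} (b, c, e, a) contributes 4 new. Total: 28.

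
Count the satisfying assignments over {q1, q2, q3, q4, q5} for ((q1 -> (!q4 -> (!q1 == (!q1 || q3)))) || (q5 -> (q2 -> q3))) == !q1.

16

Initial set: {(((q1 -> (!q4 -> (!q1 == (!q1 || q3)))) || (q5 -> (q2 -> q3))) == !q1)}.
(((q1 -> (!q4 -> (!q1 == (!q1 || q3)))) || (q5 -> (q2 -> q3))) == !q1): β-rule — branch into ((q1 -> (!q4 -> (!q1 == (!q1 || q3)))) || (q5 -> (q2 -> q3))), !q1  //  !((q1 -> (!q4 -> (!q1 == (!q1 || q3)))) || (q5 -> (q2 -> q3))), !!q1.
  branch 1 (add ((q1 -> (!q4 -> (!q1 == (!q1 || q3)))) || (q5 -> (q2 -> q3))), !q1):
    ((q1 -> (!q4 -> (!q1 == (!q1 || q3)))) || (q5 -> (q2 -> q3))): β-rule — branch into (q1 -> (!q4 -> (!q1 == (!q1 || q3))))  //  (q5 -> (q2 -> q3)).
      branch 1.1 (add (q1 -> (!q4 -> (!q1 == (!q1 || q3))))):
        (q1 -> (!q4 -> (!q1 == (!q1 || q3)))): β-rule — branch into !q1  //  (!q4 -> (!q1 == (!q1 || q3))).
          branch 1.1.1 (add !q1):
            ○ open, literals {q1=0}.
          branch 1.1.2 (add (!q4 -> (!q1 == (!q1 || q3)))):
            (!q4 -> (!q1 == (!q1 || q3))): β-rule — branch into !!q4  //  (!q1 == (!q1 || q3)).
              branch 1.1.2.1 (add !!q4):
                ○ open, literals {q1=0, q4=1}.
              branch 1.1.2.2 (add (!q1 == (!q1 || q3))):
                (!q1 == (!q1 || q3)): β-rule — branch into !q1, (!q1 || q3)  //  !!q1, !(!q1 || q3).
                  branch 1.1.2.2.1 (add !q1, (!q1 || q3)):
                    (!q1 || q3): β-rule — branch into !q1  //  q3.
                      branch 1.1.2.2.1.1 (add !q1):
                        ○ open, literals {q1=0}.
                      branch 1.1.2.2.1.2 (add q3):
                        ○ open, literals {q1=0, q3=1}.
                  branch 1.1.2.2.2 (add !!q1, !(!q1 || q3)):
                    × closes — contains both q1 and !q1.
      branch 1.2 (add (q5 -> (q2 -> q3))):
        (q5 -> (q2 -> q3)): β-rule — branch into !q5  //  (q2 -> q3).
          branch 1.2.1 (add !q5):
            ○ open, literals {q1=0, q5=0}.
          branch 1.2.2 (add (q2 -> q3)):
            (q2 -> q3): β-rule — branch into !q2  //  q3.
              branch 1.2.2.1 (add !q2):
                ○ open, literals {q1=0, q2=0}.
              branch 1.2.2.2 (add q3):
                ○ open, literals {q1=0, q3=1}.
  branch 2 (add !((q1 -> (!q4 -> (!q1 == (!q1 || q3)))) || (q5 -> (q2 -> q3))), !!q1):
    !((q1 -> (!q4 -> (!q1 == (!q1 || q3)))) || (q5 -> (q2 -> q3))): α-rule — add !(q1 -> (!q4 -> (!q1 == (!q1 || q3)))), !(q5 -> (q2 -> q3)).
    !(q1 -> (!q4 -> (!q1 == (!q1 || q3)))): α-rule — add q1, !(!q4 -> (!q1 == (!q1 || q3))).
    !(q5 -> (q2 -> q3)): α-rule — add q5, !(q2 -> q3).
    !(!q4 -> (!q1 == (!q1 || q3))): α-rule — add !q4, !(!q1 == (!q1 || q3)).
    !(q2 -> q3): α-rule — add q2, !q3.
    !(!q1 == (!q1 || q3)): β-rule — branch into !q1, !(!q1 || q3)  //  !!q1, (!q1 || q3).
      branch 2.1 (add !q1, !(!q1 || q3)):
        × closes — contains both q1 and !q1.
      branch 2.2 (add !!q1, (!q1 || q3)):
        (!q1 || q3): β-rule — branch into !q1  //  q3.
          branch 2.2.1 (add !q1):
            × closes — contains both q1 and !q1.
          branch 2.2.2 (add q3):
            × closes — contains both q3 and !q3.
4 branches closed, 7 open.
Each open branch fixes some atoms; the unmentioned ones are free. Counting distinct full assignments: branch {q1=0} (q2, q3, q4, q5) contributes 16 new; branch {q1=0, q4=1} (q2, q3, q5) contributes 0 new; branch {q1=0} (q2, q3, q4, q5) contributes 0 new; branch {q1=0, q3=1} (q2, q4, q5) contributes 0 new; branch {q1=0, q5=0} (q2, q3, q4) contributes 0 new; branch {q1=0, q2=0} (q3, q4, q5) contributes 0 new; branch {q1=0, q3=1} (q2, q4, q5) contributes 0 new. Total: 16.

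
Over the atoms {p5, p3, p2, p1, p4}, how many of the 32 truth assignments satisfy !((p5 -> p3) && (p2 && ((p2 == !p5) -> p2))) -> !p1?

22

Initial set: {(!((p5 -> p3) && (p2 && ((p2 == !p5) -> p2))) -> !p1)}.
(!((p5 -> p3) && (p2 && ((p2 == !p5) -> p2))) -> !p1): β-rule — branch into !!((p5 -> p3) && (p2 && ((p2 == !p5) -> p2)))  //  !p1.
  branch 1 (add !!((p5 -> p3) && (p2 && ((p2 == !p5) -> p2)))):
    !!((p5 -> p3) && (p2 && ((p2 == !p5) -> p2))): α-rule — add (p5 -> p3), (p2 && ((p2 == !p5) -> p2)).
    (p2 && ((p2 == !p5) -> p2)): α-rule — add p2, ((p2 == !p5) -> p2).
    (p5 -> p3): β-rule — branch into !p5  //  p3.
      branch 1.1 (add !p5):
        ((p2 == !p5) -> p2): β-rule — branch into !(p2 == !p5)  //  p2.
          branch 1.1.1 (add !(p2 == !p5)):
            !(p2 == !p5): β-rule — branch into p2, !!p5  //  !p2, !p5.
              branch 1.1.1.1 (add p2, !!p5):
                × closes — contains both p5 and !p5.
              branch 1.1.1.2 (add !p2, !p5):
                × closes — contains both p2 and !p2.
          branch 1.1.2 (add p2):
            ○ open, literals {p2=T, p5=F}.
      branch 1.2 (add p3):
        ((p2 == !p5) -> p2): β-rule — branch into !(p2 == !p5)  //  p2.
          branch 1.2.1 (add !(p2 == !p5)):
            !(p2 == !p5): β-rule — branch into p2, !!p5  //  !p2, !p5.
              branch 1.2.1.1 (add p2, !!p5):
                ○ open, literals {p2=T, p3=T, p5=T}.
              branch 1.2.1.2 (add !p2, !p5):
                × closes — contains both p2 and !p2.
          branch 1.2.2 (add p2):
            ○ open, literals {p2=T, p3=T}.
  branch 2 (add !p1):
    ○ open, literals {p1=F}.
3 branches closed, 4 open.
Each open branch fixes some atoms; the unmentioned ones are free. Counting distinct full assignments: branch {p2=T, p5=F} (p3, p1, p4) contributes 8 new; branch {p2=T, p3=T, p5=T} (p1, p4) contributes 4 new; branch {p2=T, p3=T} (p5, p1, p4) contributes 0 new; branch {p1=F} (p5, p3, p2, p4) contributes 10 new. Total: 22.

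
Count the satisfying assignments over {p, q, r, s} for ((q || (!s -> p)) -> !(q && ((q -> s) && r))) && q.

6

Initial set: {(((q || (!s -> p)) -> !(q && ((q -> s) && r))) && q)}.
(((q || (!s -> p)) -> !(q && ((q -> s) && r))) && q): α-rule — add ((q || (!s -> p)) -> !(q && ((q -> s) && r))), q.
((q || (!s -> p)) -> !(q && ((q -> s) && r))): β-rule — branch into !(q || (!s -> p))  //  !(q && ((q -> s) && r)).
  branch 1 (add !(q || (!s -> p))):
    !(q || (!s -> p)): α-rule — add !q, !(!s -> p).
    × closes — contains both q and !q.
  branch 2 (add !(q && ((q -> s) && r))):
    !(q && ((q -> s) && r)): β-rule — branch into !q  //  !((q -> s) && r).
      branch 2.1 (add !q):
        × closes — contains both q and !q.
      branch 2.2 (add !((q -> s) && r)):
        !((q -> s) && r): β-rule — branch into !(q -> s)  //  !r.
          branch 2.2.1 (add !(q -> s)):
            !(q -> s): α-rule — add q, !s.
            ○ open, literals {q=true, s=false}.
          branch 2.2.2 (add !r):
            ○ open, literals {q=true, r=false}.
2 branches closed, 2 open.
Each open branch fixes some atoms; the unmentioned ones are free. Counting distinct full assignments: branch {q=true, s=false} (p, r) contributes 4 new; branch {q=true, r=false} (p, s) contributes 2 new. Total: 6.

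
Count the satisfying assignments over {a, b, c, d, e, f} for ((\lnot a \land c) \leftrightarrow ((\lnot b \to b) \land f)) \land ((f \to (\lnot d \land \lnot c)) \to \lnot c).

Initial set: {(((\lnot a \land c) \leftrightarrow ((\lnot b \to b) \land f)) \land ((f \to (\lnot d \land \lnot c)) \to \lnot c))}.
(((\lnot a \land c) \leftrightarrow ((\lnot b \to b) \land f)) \land ((f \to (\lnot d \land \lnot c)) \to \lnot c)): α-rule — add ((\lnot a \land c) \leftrightarrow ((\lnot b \to b) \land f)), ((f \to (\lnot d \land \lnot c)) \to \lnot c).
((\lnot a \land c) \leftrightarrow ((\lnot b \to b) \land f)): β-rule — branch into (\lnot a \land c), ((\lnot b \to b) \land f)  //  \lnot (\lnot a \land c), \lnot ((\lnot b \to b) \land f).
  branch 1 (add (\lnot a \land c), ((\lnot b \to b) \land f)):
    (\lnot a \land c): α-rule — add \lnot a, c.
    ((\lnot b \to b) \land f): α-rule — add (\lnot b \to b), f.
    ((f \to (\lnot d \land \lnot c)) \to \lnot c): β-rule — branch into \lnot (f \to (\lnot d \land \lnot c))  //  \lnot c.
      branch 1.1 (add \lnot (f \to (\lnot d \land \lnot c))):
        \lnot (f \to (\lnot d \land \lnot c)): α-rule — add f, \lnot (\lnot d \land \lnot c).
        (\lnot b \to b): β-rule — branch into \lnot \lnot b  //  b.
          branch 1.1.1 (add \lnot \lnot b):
            \lnot (\lnot d \land \lnot c): β-rule — branch into \lnot \lnot d  //  \lnot \lnot c.
              branch 1.1.1.1 (add \lnot \lnot d):
                ○ open, literals {a=false, b=true, c=true, d=true, f=true}.
              branch 1.1.1.2 (add \lnot \lnot c):
                ○ open, literals {a=false, b=true, c=true, f=true}.
          branch 1.1.2 (add b):
            \lnot (\lnot d \land \lnot c): β-rule — branch into \lnot \lnot d  //  \lnot \lnot c.
              branch 1.1.2.1 (add \lnot \lnot d):
                ○ open, literals {a=false, b=true, c=true, d=true, f=true}.
              branch 1.1.2.2 (add \lnot \lnot c):
                ○ open, literals {a=false, b=true, c=true, f=true}.
      branch 1.2 (add \lnot c):
        × closes — contains both c and \lnot c.
  branch 2 (add \lnot (\lnot a \land c), \lnot ((\lnot b \to b) \land f)):
    ((f \to (\lnot d \land \lnot c)) \to \lnot c): β-rule — branch into \lnot (f \to (\lnot d \land \lnot c))  //  \lnot c.
      branch 2.1 (add \lnot (f \to (\lnot d \land \lnot c))):
        \lnot (f \to (\lnot d \land \lnot c)): α-rule — add f, \lnot (\lnot d \land \lnot c).
        \lnot (\lnot a \land c): β-rule — branch into \lnot \lnot a  //  \lnot c.
          branch 2.1.1 (add \lnot \lnot a):
            \lnot ((\lnot b \to b) \land f): β-rule — branch into \lnot (\lnot b \to b)  //  \lnot f.
              branch 2.1.1.1 (add \lnot (\lnot b \to b)):
                \lnot (\lnot b \to b): α-rule — add \lnot b, \lnot b.
                \lnot (\lnot d \land \lnot c): β-rule — branch into \lnot \lnot d  //  \lnot \lnot c.
                  branch 2.1.1.1.1 (add \lnot \lnot d):
                    ○ open, literals {a=true, b=false, d=true, f=true}.
                  branch 2.1.1.1.2 (add \lnot \lnot c):
                    ○ open, literals {a=true, b=false, c=true, f=true}.
              branch 2.1.1.2 (add \lnot f):
                × closes — contains both f and \lnot f.
          branch 2.1.2 (add \lnot c):
            \lnot ((\lnot b \to b) \land f): β-rule — branch into \lnot (\lnot b \to b)  //  \lnot f.
              branch 2.1.2.1 (add \lnot (\lnot b \to b)):
                \lnot (\lnot b \to b): α-rule — add \lnot b, \lnot b.
                \lnot (\lnot d \land \lnot c): β-rule — branch into \lnot \lnot d  //  \lnot \lnot c.
                  branch 2.1.2.1.1 (add \lnot \lnot d):
                    ○ open, literals {b=false, c=false, d=true, f=true}.
                  branch 2.1.2.1.2 (add \lnot \lnot c):
                    × closes — contains both c and \lnot c.
              branch 2.1.2.2 (add \lnot f):
                × closes — contains both f and \lnot f.
      branch 2.2 (add \lnot c):
        \lnot (\lnot a \land c): β-rule — branch into \lnot \lnot a  //  \lnot c.
          branch 2.2.1 (add \lnot \lnot a):
            \lnot ((\lnot b \to b) \land f): β-rule — branch into \lnot (\lnot b \to b)  //  \lnot f.
              branch 2.2.1.1 (add \lnot (\lnot b \to b)):
                \lnot (\lnot b \to b): α-rule — add \lnot b, \lnot b.
                ○ open, literals {a=true, b=false, c=false}.
              branch 2.2.1.2 (add \lnot f):
                ○ open, literals {a=true, c=false, f=false}.
          branch 2.2.2 (add \lnot c):
            \lnot ((\lnot b \to b) \land f): β-rule — branch into \lnot (\lnot b \to b)  //  \lnot f.
              branch 2.2.2.1 (add \lnot (\lnot b \to b)):
                \lnot (\lnot b \to b): α-rule — add \lnot b, \lnot b.
                ○ open, literals {b=false, c=false}.
              branch 2.2.2.2 (add \lnot f):
                ○ open, literals {c=false, f=false}.
4 branches closed, 11 open.
Each open branch fixes some atoms; the unmentioned ones are free. Counting distinct full assignments: branch {a=false, b=true, c=true, d=true, f=true} (e) contributes 2 new; branch {a=false, b=true, c=true, f=true} (d, e) contributes 2 new; branch {a=false, b=true, c=true, d=true, f=true} (e) contributes 0 new; branch {a=false, b=true, c=true, f=true} (d, e) contributes 0 new; branch {a=true, b=false, d=true, f=true} (c, e) contributes 4 new; branch {a=true, b=false, c=true, f=true} (d, e) contributes 2 new; branch {b=false, c=false, d=true, f=true} (a, e) contributes 2 new; branch {a=true, b=false, c=false} (d, e, f) contributes 6 new; branch {a=true, c=false, f=false} (b, d, e) contributes 4 new; branch {b=false, c=false} (a, d, e, f) contributes 6 new; branch {c=false, f=false} (a, b, d, e) contributes 4 new. Total: 32.

32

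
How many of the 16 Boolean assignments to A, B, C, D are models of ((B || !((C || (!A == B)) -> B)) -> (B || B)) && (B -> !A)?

Initial set: {T (((B || !((C || (!A == B)) -> B)) -> (B || B)) && (B -> !A))}.
T (((B || !((C || (!A == B)) -> B)) -> (B || B)) && (B -> !A)): α-rule — add T ((B || !((C || (!A == B)) -> B)) -> (B || B)), T (B -> !A).
T ((B || !((C || (!A == B)) -> B)) -> (B || B)): β-rule — branch into F (B || !((C || (!A == B)) -> B))  //  T (B || B).
  branch 1 (add F (B || !((C || (!A == B)) -> B))):
    F (B || !((C || (!A == B)) -> B)): α-rule — add F B, F !((C || (!A == B)) -> B).
    T (B -> !A): β-rule — branch into F B  //  T !A.
      branch 1.1 (add F B):
        F !((C || (!A == B)) -> B): β-rule — branch into F (C || (!A == B))  //  T B.
          branch 1.1.1 (add F (C || (!A == B))):
            F (C || (!A == B)): α-rule — add F C, F (!A == B).
            F (!A == B): β-rule — branch into T !A, F B  //  F !A, T B.
              branch 1.1.1.1 (add T !A, F B):
                ○ open, literals {A=0, B=0, C=0}.
              branch 1.1.1.2 (add F !A, T B):
                × closes — contains both B and !B.
          branch 1.1.2 (add T B):
            × closes — contains both B and !B.
      branch 1.2 (add T !A):
        F !((C || (!A == B)) -> B): β-rule — branch into F (C || (!A == B))  //  T B.
          branch 1.2.1 (add F (C || (!A == B))):
            F (C || (!A == B)): α-rule — add F C, F (!A == B).
            F (!A == B): β-rule — branch into T !A, F B  //  F !A, T B.
              branch 1.2.1.1 (add T !A, F B):
                ○ open, literals {A=0, B=0, C=0}.
              branch 1.2.1.2 (add F !A, T B):
                × closes — contains both A and !A.
          branch 1.2.2 (add T B):
            × closes — contains both B and !B.
  branch 2 (add T (B || B)):
    T (B -> !A): β-rule — branch into F B  //  T !A.
      branch 2.1 (add F B):
        T (B || B): β-rule — branch into T B  //  T B.
          branch 2.1.1 (add T B):
            × closes — contains both B and !B.
          branch 2.1.2 (add T B):
            × closes — contains both B and !B.
      branch 2.2 (add T !A):
        T (B || B): β-rule — branch into T B  //  T B.
          branch 2.2.1 (add T B):
            ○ open, literals {A=0, B=1}.
          branch 2.2.2 (add T B):
            ○ open, literals {A=0, B=1}.
6 branches closed, 4 open.
Each open branch fixes some atoms; the unmentioned ones are free. Counting distinct full assignments: branch {A=0, B=0, C=0} (D) contributes 2 new; branch {A=0, B=0, C=0} (D) contributes 0 new; branch {A=0, B=1} (C, D) contributes 4 new; branch {A=0, B=1} (C, D) contributes 0 new. Total: 6.

6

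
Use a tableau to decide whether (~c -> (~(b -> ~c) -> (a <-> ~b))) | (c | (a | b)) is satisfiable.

Satisfiable

Initial set: {((~c -> (~(b -> ~c) -> (a <-> ~b))) | (c | (a | b)))}.
((~c -> (~(b -> ~c) -> (a <-> ~b))) | (c | (a | b))): β-rule — branch into (~c -> (~(b -> ~c) -> (a <-> ~b)))  //  (c | (a | b)).
  branch 1 (add (~c -> (~(b -> ~c) -> (a <-> ~b)))):
    (~c -> (~(b -> ~c) -> (a <-> ~b))): β-rule — branch into ~~c  //  (~(b -> ~c) -> (a <-> ~b)).
      branch 1.1 (add ~~c):
        ○ open, literals {c=T}.
      branch 1.2 (add (~(b -> ~c) -> (a <-> ~b))):
        (~(b -> ~c) -> (a <-> ~b)): β-rule — branch into ~~(b -> ~c)  //  (a <-> ~b).
          branch 1.2.1 (add ~~(b -> ~c)):
            ~~(b -> ~c): β-rule — branch into ~b  //  ~c.
              branch 1.2.1.1 (add ~b):
                ○ open, literals {b=F}.
              branch 1.2.1.2 (add ~c):
                ○ open, literals {c=F}.
          branch 1.2.2 (add (a <-> ~b)):
            (a <-> ~b): β-rule — branch into a, ~b  //  ~a, ~~b.
              branch 1.2.2.1 (add a, ~b):
                ○ open, literals {a=T, b=F}.
              branch 1.2.2.2 (add ~a, ~~b):
                ○ open, literals {a=F, b=T}.
  branch 2 (add (c | (a | b))):
    (c | (a | b)): β-rule — branch into c  //  (a | b).
      branch 2.1 (add c):
        ○ open, literals {c=T}.
      branch 2.2 (add (a | b)):
        (a | b): β-rule — branch into a  //  b.
          branch 2.2.1 (add a):
            ○ open, literals {a=T}.
          branch 2.2.2 (add b):
            ○ open, literals {b=T}.
0 branches closed, 8 open.
An open branch gives a satisfying assignment: c=T.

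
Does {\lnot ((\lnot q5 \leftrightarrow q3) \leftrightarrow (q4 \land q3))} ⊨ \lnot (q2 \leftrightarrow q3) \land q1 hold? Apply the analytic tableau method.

No

Initial set: {T \lnot ((\lnot q5 \leftrightarrow q3) \leftrightarrow (q4 \land q3)); F (\lnot (q2 \leftrightarrow q3) \land q1)}.
T \lnot ((\lnot q5 \leftrightarrow q3) \leftrightarrow (q4 \land q3)): β-rule — branch into T (\lnot q5 \leftrightarrow q3), F (q4 \land q3)  //  F (\lnot q5 \leftrightarrow q3), T (q4 \land q3).
  branch 1 (add T (\lnot q5 \leftrightarrow q3), F (q4 \land q3)):
    F (\lnot (q2 \leftrightarrow q3) \land q1): β-rule — branch into F \lnot (q2 \leftrightarrow q3)  //  F q1.
      branch 1.1 (add F \lnot (q2 \leftrightarrow q3)):
        T (\lnot q5 \leftrightarrow q3): β-rule — branch into T \lnot q5, T q3  //  F \lnot q5, F q3.
          branch 1.1.1 (add T \lnot q5, T q3):
            F (q4 \land q3): β-rule — branch into F q4  //  F q3.
              branch 1.1.1.1 (add F q4):
                F \lnot (q2 \leftrightarrow q3): β-rule — branch into T q2, T q3  //  F q2, F q3.
                  branch 1.1.1.1.1 (add T q2, T q3):
                    ○ open, literals {q2=true, q3=true, q4=false, q5=false}.
                  branch 1.1.1.1.2 (add F q2, F q3):
                    × closes — contains both q3 and \lnot q3.
              branch 1.1.1.2 (add F q3):
                × closes — contains both q3 and \lnot q3.
          branch 1.1.2 (add F \lnot q5, F q3):
            F (q4 \land q3): β-rule — branch into F q4  //  F q3.
              branch 1.1.2.1 (add F q4):
                F \lnot (q2 \leftrightarrow q3): β-rule — branch into T q2, T q3  //  F q2, F q3.
                  branch 1.1.2.1.1 (add T q2, T q3):
                    × closes — contains both q3 and \lnot q3.
                  branch 1.1.2.1.2 (add F q2, F q3):
                    ○ open, literals {q2=false, q3=false, q4=false, q5=true}.
              branch 1.1.2.2 (add F q3):
                F \lnot (q2 \leftrightarrow q3): β-rule — branch into T q2, T q3  //  F q2, F q3.
                  branch 1.1.2.2.1 (add T q2, T q3):
                    × closes — contains both q3 and \lnot q3.
                  branch 1.1.2.2.2 (add F q2, F q3):
                    ○ open, literals {q2=false, q3=false, q5=true}.
      branch 1.2 (add F q1):
        T (\lnot q5 \leftrightarrow q3): β-rule — branch into T \lnot q5, T q3  //  F \lnot q5, F q3.
          branch 1.2.1 (add T \lnot q5, T q3):
            F (q4 \land q3): β-rule — branch into F q4  //  F q3.
              branch 1.2.1.1 (add F q4):
                ○ open, literals {q1=false, q3=true, q4=false, q5=false}.
              branch 1.2.1.2 (add F q3):
                × closes — contains both q3 and \lnot q3.
          branch 1.2.2 (add F \lnot q5, F q3):
            F (q4 \land q3): β-rule — branch into F q4  //  F q3.
              branch 1.2.2.1 (add F q4):
                ○ open, literals {q1=false, q3=false, q4=false, q5=true}.
              branch 1.2.2.2 (add F q3):
                ○ open, literals {q1=false, q3=false, q5=true}.
  branch 2 (add F (\lnot q5 \leftrightarrow q3), T (q4 \land q3)):
    T (q4 \land q3): α-rule — add T q4, T q3.
    F (\lnot (q2 \leftrightarrow q3) \land q1): β-rule — branch into F \lnot (q2 \leftrightarrow q3)  //  F q1.
      branch 2.1 (add F \lnot (q2 \leftrightarrow q3)):
        F (\lnot q5 \leftrightarrow q3): β-rule — branch into T \lnot q5, F q3  //  F \lnot q5, T q3.
          branch 2.1.1 (add T \lnot q5, F q3):
            × closes — contains both q3 and \lnot q3.
          branch 2.1.2 (add F \lnot q5, T q3):
            F \lnot (q2 \leftrightarrow q3): β-rule — branch into T q2, T q3  //  F q2, F q3.
              branch 2.1.2.1 (add T q2, T q3):
                ○ open, literals {q2=true, q3=true, q4=true, q5=true}.
              branch 2.1.2.2 (add F q2, F q3):
                × closes — contains both q3 and \lnot q3.
      branch 2.2 (add F q1):
        F (\lnot q5 \leftrightarrow q3): β-rule — branch into T \lnot q5, F q3  //  F \lnot q5, T q3.
          branch 2.2.1 (add T \lnot q5, F q3):
            × closes — contains both q3 and \lnot q3.
          branch 2.2.2 (add F \lnot q5, T q3):
            ○ open, literals {q1=false, q3=true, q4=true, q5=true}.
8 branches closed, 8 open.
An open branch gives a countermodel: q2=true, q3=true, q4=false, q5=false (unmentioned atoms arbitrary); the premises hold there but the conclusion fails.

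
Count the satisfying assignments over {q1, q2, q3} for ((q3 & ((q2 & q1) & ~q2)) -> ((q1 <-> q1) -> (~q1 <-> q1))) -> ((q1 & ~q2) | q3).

5

Initial set: {T (((q3 & ((q2 & q1) & ~q2)) -> ((q1 <-> q1) -> (~q1 <-> q1))) -> ((q1 & ~q2) | q3))}.
T (((q3 & ((q2 & q1) & ~q2)) -> ((q1 <-> q1) -> (~q1 <-> q1))) -> ((q1 & ~q2) | q3)): β-rule — branch into F ((q3 & ((q2 & q1) & ~q2)) -> ((q1 <-> q1) -> (~q1 <-> q1)))  //  T ((q1 & ~q2) | q3).
  branch 1 (add F ((q3 & ((q2 & q1) & ~q2)) -> ((q1 <-> q1) -> (~q1 <-> q1)))):
    F ((q3 & ((q2 & q1) & ~q2)) -> ((q1 <-> q1) -> (~q1 <-> q1))): α-rule — add T (q3 & ((q2 & q1) & ~q2)), F ((q1 <-> q1) -> (~q1 <-> q1)).
    T (q3 & ((q2 & q1) & ~q2)): α-rule — add T q3, T ((q2 & q1) & ~q2).
    F ((q1 <-> q1) -> (~q1 <-> q1)): α-rule — add T (q1 <-> q1), F (~q1 <-> q1).
    T ((q2 & q1) & ~q2): α-rule — add T (q2 & q1), T ~q2.
    T (q2 & q1): α-rule — add T q2, T q1.
    × closes — contains both q2 and ~q2.
  branch 2 (add T ((q1 & ~q2) | q3)):
    T ((q1 & ~q2) | q3): β-rule — branch into T (q1 & ~q2)  //  T q3.
      branch 2.1 (add T (q1 & ~q2)):
        T (q1 & ~q2): α-rule — add T q1, T ~q2.
        ○ open, literals {q1=true, q2=false}.
      branch 2.2 (add T q3):
        ○ open, literals {q3=true}.
1 branch closed, 2 open.
Each open branch fixes some atoms; the unmentioned ones are free. Counting distinct full assignments: branch {q1=true, q2=false} (q3) contributes 2 new; branch {q3=true} (q1, q2) contributes 3 new. Total: 5.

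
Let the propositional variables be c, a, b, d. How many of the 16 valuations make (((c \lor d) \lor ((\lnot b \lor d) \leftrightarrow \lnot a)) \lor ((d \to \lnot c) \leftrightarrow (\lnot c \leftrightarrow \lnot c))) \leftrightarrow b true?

8

Initial set: {((((c \lor d) \lor ((\lnot b \lor d) \leftrightarrow \lnot a)) \lor ((d \to \lnot c) \leftrightarrow (\lnot c \leftrightarrow \lnot c))) \leftrightarrow b)}.
((((c \lor d) \lor ((\lnot b \lor d) \leftrightarrow \lnot a)) \lor ((d \to \lnot c) \leftrightarrow (\lnot c \leftrightarrow \lnot c))) \leftrightarrow b): β-rule — branch into (((c \lor d) \lor ((\lnot b \lor d) \leftrightarrow \lnot a)) \lor ((d \to \lnot c) \leftrightarrow (\lnot c \leftrightarrow \lnot c))), b  //  \lnot (((c \lor d) \lor ((\lnot b \lor d) \leftrightarrow \lnot a)) \lor ((d \to \lnot c) \leftrightarrow (\lnot c \leftrightarrow \lnot c))), \lnot b.
  branch 1 (add (((c \lor d) \lor ((\lnot b \lor d) \leftrightarrow \lnot a)) \lor ((d \to \lnot c) \leftrightarrow (\lnot c \leftrightarrow \lnot c))), b):
    (((c \lor d) \lor ((\lnot b \lor d) \leftrightarrow \lnot a)) \lor ((d \to \lnot c) \leftrightarrow (\lnot c \leftrightarrow \lnot c))): β-rule — branch into ((c \lor d) \lor ((\lnot b \lor d) \leftrightarrow \lnot a))  //  ((d \to \lnot c) \leftrightarrow (\lnot c \leftrightarrow \lnot c)).
      branch 1.1 (add ((c \lor d) \lor ((\lnot b \lor d) \leftrightarrow \lnot a))):
        ((c \lor d) \lor ((\lnot b \lor d) \leftrightarrow \lnot a)): β-rule — branch into (c \lor d)  //  ((\lnot b \lor d) \leftrightarrow \lnot a).
          branch 1.1.1 (add (c \lor d)):
            (c \lor d): β-rule — branch into c  //  d.
              branch 1.1.1.1 (add c):
                ○ open, literals {b=1, c=1}.
              branch 1.1.1.2 (add d):
                ○ open, literals {b=1, d=1}.
          branch 1.1.2 (add ((\lnot b \lor d) \leftrightarrow \lnot a)):
            ((\lnot b \lor d) \leftrightarrow \lnot a): β-rule — branch into (\lnot b \lor d), \lnot a  //  \lnot (\lnot b \lor d), \lnot \lnot a.
              branch 1.1.2.1 (add (\lnot b \lor d), \lnot a):
                (\lnot b \lor d): β-rule — branch into \lnot b  //  d.
                  branch 1.1.2.1.1 (add \lnot b):
                    × closes — contains both b and \lnot b.
                  branch 1.1.2.1.2 (add d):
                    ○ open, literals {a=0, b=1, d=1}.
              branch 1.1.2.2 (add \lnot (\lnot b \lor d), \lnot \lnot a):
                \lnot (\lnot b \lor d): α-rule — add \lnot \lnot b, \lnot d.
                ○ open, literals {a=1, b=1, d=0}.
      branch 1.2 (add ((d \to \lnot c) \leftrightarrow (\lnot c \leftrightarrow \lnot c))):
        ((d \to \lnot c) \leftrightarrow (\lnot c \leftrightarrow \lnot c)): β-rule — branch into (d \to \lnot c), (\lnot c \leftrightarrow \lnot c)  //  \lnot (d \to \lnot c), \lnot (\lnot c \leftrightarrow \lnot c).
          branch 1.2.1 (add (d \to \lnot c), (\lnot c \leftrightarrow \lnot c)):
            (d \to \lnot c): β-rule — branch into \lnot d  //  \lnot c.
              branch 1.2.1.1 (add \lnot d):
                (\lnot c \leftrightarrow \lnot c): β-rule — branch into \lnot c, \lnot c  //  \lnot \lnot c, \lnot \lnot c.
                  branch 1.2.1.1.1 (add \lnot c, \lnot c):
                    ○ open, literals {b=1, c=0, d=0}.
                  branch 1.2.1.1.2 (add \lnot \lnot c, \lnot \lnot c):
                    ○ open, literals {b=1, c=1, d=0}.
              branch 1.2.1.2 (add \lnot c):
                (\lnot c \leftrightarrow \lnot c): β-rule — branch into \lnot c, \lnot c  //  \lnot \lnot c, \lnot \lnot c.
                  branch 1.2.1.2.1 (add \lnot c, \lnot c):
                    ○ open, literals {b=1, c=0}.
                  branch 1.2.1.2.2 (add \lnot \lnot c, \lnot \lnot c):
                    × closes — contains both c and \lnot c.
          branch 1.2.2 (add \lnot (d \to \lnot c), \lnot (\lnot c \leftrightarrow \lnot c)):
            \lnot (d \to \lnot c): α-rule — add d, \lnot \lnot c.
            \lnot (\lnot c \leftrightarrow \lnot c): β-rule — branch into \lnot c, \lnot \lnot c  //  \lnot \lnot c, \lnot c.
              branch 1.2.2.1 (add \lnot c, \lnot \lnot c):
                × closes — contains both c and \lnot c.
              branch 1.2.2.2 (add \lnot \lnot c, \lnot c):
                × closes — contains both c and \lnot c.
  branch 2 (add \lnot (((c \lor d) \lor ((\lnot b \lor d) \leftrightarrow \lnot a)) \lor ((d \to \lnot c) \leftrightarrow (\lnot c \leftrightarrow \lnot c))), \lnot b):
    \lnot (((c \lor d) \lor ((\lnot b \lor d) \leftrightarrow \lnot a)) \lor ((d \to \lnot c) \leftrightarrow (\lnot c \leftrightarrow \lnot c))): α-rule — add \lnot ((c \lor d) \lor ((\lnot b \lor d) \leftrightarrow \lnot a)), \lnot ((d \to \lnot c) \leftrightarrow (\lnot c \leftrightarrow \lnot c)).
    \lnot ((c \lor d) \lor ((\lnot b \lor d) \leftrightarrow \lnot a)): α-rule — add \lnot (c \lor d), \lnot ((\lnot b \lor d) \leftrightarrow \lnot a).
    \lnot (c \lor d): α-rule — add \lnot c, \lnot d.
    \lnot ((d \to \lnot c) \leftrightarrow (\lnot c \leftrightarrow \lnot c)): β-rule — branch into (d \to \lnot c), \lnot (\lnot c \leftrightarrow \lnot c)  //  \lnot (d \to \lnot c), (\lnot c \leftrightarrow \lnot c).
      branch 2.1 (add (d \to \lnot c), \lnot (\lnot c \leftrightarrow \lnot c)):
        \lnot ((\lnot b \lor d) \leftrightarrow \lnot a): β-rule — branch into (\lnot b \lor d), \lnot \lnot a  //  \lnot (\lnot b \lor d), \lnot a.
          branch 2.1.1 (add (\lnot b \lor d), \lnot \lnot a):
            (d \to \lnot c): β-rule — branch into \lnot d  //  \lnot c.
              branch 2.1.1.1 (add \lnot d):
                \lnot (\lnot c \leftrightarrow \lnot c): β-rule — branch into \lnot c, \lnot \lnot c  //  \lnot \lnot c, \lnot c.
                  branch 2.1.1.1.1 (add \lnot c, \lnot \lnot c):
                    × closes — contains both c and \lnot c.
                  branch 2.1.1.1.2 (add \lnot \lnot c, \lnot c):
                    × closes — contains both c and \lnot c.
              branch 2.1.1.2 (add \lnot c):
                \lnot (\lnot c \leftrightarrow \lnot c): β-rule — branch into \lnot c, \lnot \lnot c  //  \lnot \lnot c, \lnot c.
                  branch 2.1.1.2.1 (add \lnot c, \lnot \lnot c):
                    × closes — contains both c and \lnot c.
                  branch 2.1.1.2.2 (add \lnot \lnot c, \lnot c):
                    × closes — contains both c and \lnot c.
          branch 2.1.2 (add \lnot (\lnot b \lor d), \lnot a):
            \lnot (\lnot b \lor d): α-rule — add \lnot \lnot b, \lnot d.
            × closes — contains both b and \lnot b.
      branch 2.2 (add \lnot (d \to \lnot c), (\lnot c \leftrightarrow \lnot c)):
        \lnot (d \to \lnot c): α-rule — add d, \lnot \lnot c.
        × closes — contains both d and \lnot d.
10 branches closed, 7 open.
Each open branch fixes some atoms; the unmentioned ones are free. Counting distinct full assignments: branch {b=1, c=1} (a, d) contributes 4 new; branch {b=1, d=1} (c, a) contributes 2 new; branch {a=0, b=1, d=1} (c) contributes 0 new; branch {a=1, b=1, d=0} (c) contributes 1 new; branch {b=1, c=0, d=0} (a) contributes 1 new; branch {b=1, c=1, d=0} (a) contributes 0 new; branch {b=1, c=0} (a, d) contributes 0 new. Total: 8.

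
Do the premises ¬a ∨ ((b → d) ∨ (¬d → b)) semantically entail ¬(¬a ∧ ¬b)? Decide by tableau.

Initial set: {(¬a ∨ ((b → d) ∨ (¬d → b))); ¬¬(¬a ∧ ¬b)}.
¬¬(¬a ∧ ¬b): α-rule — add ¬a, ¬b.
(¬a ∨ ((b → d) ∨ (¬d → b))): β-rule — branch into ¬a  //  ((b → d) ∨ (¬d → b)).
  branch 1 (add ¬a):
    ○ open, literals {a=false, b=false}.
  branch 2 (add ((b → d) ∨ (¬d → b))):
    ((b → d) ∨ (¬d → b)): β-rule — branch into (b → d)  //  (¬d → b).
      branch 2.1 (add (b → d)):
        (b → d): β-rule — branch into ¬b  //  d.
          branch 2.1.1 (add ¬b):
            ○ open, literals {a=false, b=false}.
          branch 2.1.2 (add d):
            ○ open, literals {a=false, b=false, d=true}.
      branch 2.2 (add (¬d → b)):
        (¬d → b): β-rule — branch into ¬¬d  //  b.
          branch 2.2.1 (add ¬¬d):
            ○ open, literals {a=false, b=false, d=true}.
          branch 2.2.2 (add b):
            × closes — contains both b and ¬b.
1 branch closed, 4 open.
An open branch gives a countermodel: a=false, b=false (unmentioned atoms arbitrary); the premises hold there but the conclusion fails.

No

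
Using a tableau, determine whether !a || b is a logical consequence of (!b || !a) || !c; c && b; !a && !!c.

Yes

Initial set: {T ((!b || !a) || !c); T (c && b); T (!a && !!c); F (!a || b)}.
T (c && b): α-rule — add T c, T b.
T (!a && !!c): α-rule — add T !a, T !!c.
F (!a || b): α-rule — add F !a, F b.
× closes — contains both a and !a.
All 1 branch closes.
Every branch closed, so the premises entail the conclusion.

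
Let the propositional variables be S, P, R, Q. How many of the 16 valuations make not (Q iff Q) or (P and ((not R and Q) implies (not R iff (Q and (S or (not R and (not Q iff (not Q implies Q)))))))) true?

Initial set: {(not (Q iff Q) or (P and ((not R and Q) implies (not R iff (Q and (S or (not R and (not Q iff (not Q implies Q)))))))))}.
(not (Q iff Q) or (P and ((not R and Q) implies (not R iff (Q and (S or (not R and (not Q iff (not Q implies Q))))))))): β-rule — branch into not (Q iff Q)  //  (P and ((not R and Q) implies (not R iff (Q and (S or (not R and (not Q iff (not Q implies Q)))))))).
  branch 1 (add not (Q iff Q)):
    not (Q iff Q): β-rule — branch into Q, not Q  //  not Q, Q.
      branch 1.1 (add Q, not Q):
        × closes — contains both Q and not Q.
      branch 1.2 (add not Q, Q):
        × closes — contains both Q and not Q.
  branch 2 (add (P and ((not R and Q) implies (not R iff (Q and (S or (not R and (not Q iff (not Q implies Q))))))))):
    (P and ((not R and Q) implies (not R iff (Q and (S or (not R and (not Q iff (not Q implies Q)))))))): α-rule — add P, ((not R and Q) implies (not R iff (Q and (S or (not R and (not Q iff (not Q implies Q))))))).
    ((not R and Q) implies (not R iff (Q and (S or (not R and (not Q iff (not Q implies Q))))))): β-rule — branch into not (not R and Q)  //  (not R iff (Q and (S or (not R and (not Q iff (not Q implies Q)))))).
      branch 2.1 (add not (not R and Q)):
        not (not R and Q): β-rule — branch into not not R  //  not Q.
          branch 2.1.1 (add not not R):
            ○ open, literals {P=1, R=1}.
          branch 2.1.2 (add not Q):
            ○ open, literals {P=1, Q=0}.
      branch 2.2 (add (not R iff (Q and (S or (not R and (not Q iff (not Q implies Q))))))):
        (not R iff (Q and (S or (not R and (not Q iff (not Q implies Q)))))): β-rule — branch into not R, (Q and (S or (not R and (not Q iff (not Q implies Q)))))  //  not not R, not (Q and (S or (not R and (not Q iff (not Q implies Q))))).
          branch 2.2.1 (add not R, (Q and (S or (not R and (not Q iff (not Q implies Q)))))):
            (Q and (S or (not R and (not Q iff (not Q implies Q))))): α-rule — add Q, (S or (not R and (not Q iff (not Q implies Q)))).
            (S or (not R and (not Q iff (not Q implies Q)))): β-rule — branch into S  //  (not R and (not Q iff (not Q implies Q))).
              branch 2.2.1.1 (add S):
                ○ open, literals {P=1, Q=1, R=0, S=1}.
              branch 2.2.1.2 (add (not R and (not Q iff (not Q implies Q)))):
                (not R and (not Q iff (not Q implies Q))): α-rule — add not R, (not Q iff (not Q implies Q)).
                (not Q iff (not Q implies Q)): β-rule — branch into not Q, (not Q implies Q)  //  not not Q, not (not Q implies Q).
                  branch 2.2.1.2.1 (add not Q, (not Q implies Q)):
                    × closes — contains both Q and not Q.
                  branch 2.2.1.2.2 (add not not Q, not (not Q implies Q)):
                    not (not Q implies Q): α-rule — add not Q, not Q.
                    × closes — contains both Q and not Q.
          branch 2.2.2 (add not not R, not (Q and (S or (not R and (not Q iff (not Q implies Q)))))):
            not (Q and (S or (not R and (not Q iff (not Q implies Q))))): β-rule — branch into not Q  //  not (S or (not R and (not Q iff (not Q implies Q)))).
              branch 2.2.2.1 (add not Q):
                ○ open, literals {P=1, Q=0, R=1}.
              branch 2.2.2.2 (add not (S or (not R and (not Q iff (not Q implies Q))))):
                not (S or (not R and (not Q iff (not Q implies Q)))): α-rule — add not S, not (not R and (not Q iff (not Q implies Q))).
                not (not R and (not Q iff (not Q implies Q))): β-rule — branch into not not R  //  not (not Q iff (not Q implies Q)).
                  branch 2.2.2.2.1 (add not not R):
                    ○ open, literals {P=1, R=1, S=0}.
                  branch 2.2.2.2.2 (add not (not Q iff (not Q implies Q))):
                    not (not Q iff (not Q implies Q)): β-rule — branch into not Q, not (not Q implies Q)  //  not not Q, (not Q implies Q).
                      branch 2.2.2.2.2.1 (add not Q, not (not Q implies Q)):
                        not (not Q implies Q): α-rule — add not Q, not Q.
                        ○ open, literals {P=1, Q=0, R=1, S=0}.
                      branch 2.2.2.2.2.2 (add not not Q, (not Q implies Q)):
                        (not Q implies Q): β-rule — branch into not not Q  //  Q.
                          branch 2.2.2.2.2.2.1 (add not not Q):
                            ○ open, literals {P=1, Q=1, R=1, S=0}.
                          branch 2.2.2.2.2.2.2 (add Q):
                            ○ open, literals {P=1, Q=1, R=1, S=0}.
4 branches closed, 8 open.
Each open branch fixes some atoms; the unmentioned ones are free. Counting distinct full assignments: branch {P=1, R=1} (S, Q) contributes 4 new; branch {P=1, Q=0} (S, R) contributes 2 new; branch {P=1, Q=1, R=0, S=1} (none free) contributes 1 new; branch {P=1, Q=0, R=1} (S) contributes 0 new; branch {P=1, R=1, S=0} (Q) contributes 0 new; branch {P=1, Q=0, R=1, S=0} (none free) contributes 0 new; branch {P=1, Q=1, R=1, S=0} (none free) contributes 0 new; branch {P=1, Q=1, R=1, S=0} (none free) contributes 0 new. Total: 7.

7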